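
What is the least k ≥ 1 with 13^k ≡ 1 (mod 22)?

10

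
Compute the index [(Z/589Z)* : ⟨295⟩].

The order of 295 must divide φ(589) = φ(19·31) = (19−1)·(31−1) = 18·30 = 540 = 2^2 · 3^3 · 5.
Divisors of 540: 1, 2, 3, 4, 5, 6, 9, 10, 12, 15, 18, 20, 27, 30, 36, 45, 54, 60, 90, 108, 135, 180, 270, 540.
Check 295^d mod 589 for each divisor in increasing order:
295^1 ≡ 295 (mod 589)
295^2 ≡ 442 (mod 589)
295^3 ≡ 221 (mod 589)
295^4 ≡ 405 (mod 589)
295^5 ≡ 497 (mod 589)
295^6 ≡ 543 (mod 589)
295^9 ≡ 436 (mod 589)
295^10 ≡ 218 (mod 589)
295^12 ≡ 349 (mod 589)
295^15 ≡ 559 (mod 589)
295^18 ≡ 438 (mod 589)
295^20 ≡ 404 (mod 589)
295^27 ≡ 132 (mod 589)
295^30 ≡ 311 (mod 589)
295^36 ≡ 419 (mod 589)
295^45 ≡ 94 (mod 589)
295^54 ≡ 343 (mod 589)
295^60 ≡ 125 (mod 589)
295^90 ≡ 1 (mod 589) ✓
So ord_589(295) = 90, hence |⟨295⟩| = 90.
The index is φ(589) / ord(295) = 540 / 90 = 6.

6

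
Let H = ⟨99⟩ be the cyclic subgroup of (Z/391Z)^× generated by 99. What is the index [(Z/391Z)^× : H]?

2

The order of 99 must divide φ(391) = φ(17·23) = (17−1)·(23−1) = 16·22 = 352 = 2^5 · 11.
Divisors of 352: 1, 2, 4, 8, 11, 16, 22, 32, 44, 88, 176, 352.
Check 99^d mod 391 for each divisor in increasing order:
99^1 ≡ 99 (mod 391)
99^2 ≡ 26 (mod 391)
99^4 ≡ 285 (mod 391)
99^8 ≡ 288 (mod 391)
99^11 ≡ 367 (mod 391)
99^16 ≡ 52 (mod 391)
99^22 ≡ 185 (mod 391)
99^32 ≡ 358 (mod 391)
99^44 ≡ 208 (mod 391)
99^88 ≡ 254 (mod 391)
99^176 ≡ 1 (mod 391) ✓
The order of 99 is 176, so the subgroup it generates has 176 elements.
Index = |(Z/391Z)^×| / |⟨99⟩| = 352 / 176 = 2.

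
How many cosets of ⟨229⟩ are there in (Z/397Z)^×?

By Lagrange's theorem, ord_397(229) divides φ(397) = 397 − 1 = 396 = 2^2 · 3^2 · 11.
Divisors of 396: 1, 2, 3, 4, 6, 9, 11, 12, 18, 22, 33, 36, 44, 66, 99, 132, 198, 396.
Test each divisor d:
229^1 ≡ 229 (mod 397)
229^2 ≡ 37 (mod 397)
229^3 ≡ 136 (mod 397)
229^4 ≡ 178 (mod 397)
229^6 ≡ 234 (mod 397)
229^9 ≡ 64 (mod 397)
229^11 ≡ 383 (mod 397)
229^12 ≡ 367 (mod 397)
229^18 ≡ 126 (mod 397)
229^22 ≡ 196 (mod 397)
229^33 ≡ 35 (mod 397)
229^36 ≡ 393 (mod 397)
229^44 ≡ 304 (mod 397)
229^66 ≡ 34 (mod 397)
229^99 ≡ 396 (mod 397)
229^132 ≡ 362 (mod 397)
229^198 ≡ 1 (mod 397) ✓
So ord_397(229) = 198, hence |⟨229⟩| = 198.
The index is φ(397) / ord(229) = 396 / 198 = 2.

2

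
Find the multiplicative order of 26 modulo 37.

By Lagrange's theorem, ord_37(26) divides φ(37) = 37 − 1 = 36 = 2^2 · 3^2.
Divisors of 36: 1, 2, 3, 4, 6, 9, 12, 18, 36.
Evaluate successive powers at the divisors of 36:
26^1 ≡ 26 (mod 37)
26^2 ≡ 10 (mod 37)
26^3 ≡ 1 (mod 37) ✓
The smallest such exponent is 3, so the order of 26 is 3.

3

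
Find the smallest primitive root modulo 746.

φ(746) = φ(2)·φ(373) = 1·372 = 372 = 2^2 · 3 · 31.
Test candidates g = 2, 3, … against the prime factors q ∈ {2, 3, 31} of φ(746): g is a generator iff g^(372/q) ≢ 1 for every such q.
g = 2: gcd(2, 746) = 2 > 1, not a unit — skip.
g = 3: 3^186 ≡ 1 — hits 1, so not a primitive root.
g = 4: gcd(4, 746) = 2 > 1, not a unit — skip.
g = 5: 5^186 ≡ 745; 5^124 ≡ 657; 5^12 ≡ 189 — none is 1, so 5 is a primitive root.
So 5 is the smallest generator of (Z/746Z)^×.

5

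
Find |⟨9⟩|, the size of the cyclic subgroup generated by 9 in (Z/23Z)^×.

11

Since 9 ∈ (Z/23Z)^×, its order divides φ(23) = 23 − 1 = 22 = 2 · 11.
Divisors of 22: 1, 2, 11, 22.
Compute 9^d (mod 23) for the divisors d until we hit 1:
9^1 ≡ 9 (mod 23)
9^2 ≡ 12 (mod 23)
9^11 ≡ 1 (mod 23) ✓
So ord_23(9) = 11.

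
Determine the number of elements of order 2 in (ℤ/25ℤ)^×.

1

φ(25) = φ(5^2) = 5·(5−1) = 20 = 2^2 · 5.
Since (Z/25Z)^× is cyclic of order 20, the number of elements of order d is φ(d) when d | 20 and 0 otherwise.
2 | 20, and φ(2) = 2 − 1 = 1.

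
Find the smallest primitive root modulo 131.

φ(131) = 131 − 1 = 130 = 2 · 5 · 13.
Test candidates g = 2, 3, … against the prime factors q ∈ {2, 5, 13} of φ(131): g is a generator iff g^(130/q) ≢ 1 for every such q.
g = 2: 2^65 ≡ 130; 2^26 ≡ 53; 2^10 ≡ 107 — none is 1, so 2 is a primitive root.
So 2 is the smallest generator of (Z/131Z)^×.

2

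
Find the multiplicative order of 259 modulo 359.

358

ord(259) | φ(359) = 359 − 1 = 358 = 2 · 179.
Divisors of 358: 1, 2, 179, 358.
Evaluate successive powers at the divisors of 358:
259^1 ≡ 259 (mod 359)
259^2 ≡ 307 (mod 359)
259^179 ≡ 358 (mod 359)
259^358 ≡ 1 (mod 359) ✓
The smallest such exponent is 358, so the order of 259 is 358.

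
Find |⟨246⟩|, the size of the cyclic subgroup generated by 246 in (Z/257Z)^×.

64

The order of 246 must divide φ(257) = 257 − 1 = 256 = 2^8.
Divisors of 256: 1, 2, 4, 8, 16, 32, 64, 128, 256.
Evaluate successive powers at the divisors of 256:
246^1 ≡ 246 (mod 257)
246^2 ≡ 121 (mod 257)
246^4 ≡ 249 (mod 257)
246^8 ≡ 64 (mod 257)
246^16 ≡ 241 (mod 257)
246^32 ≡ 256 (mod 257)
246^64 ≡ 1 (mod 257) ✓
Hence ord(246) = 64.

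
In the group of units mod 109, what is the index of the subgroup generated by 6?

1

By Lagrange's theorem, ord_109(6) divides φ(109) = 109 − 1 = 108 = 2^2 · 3^3.
Divisors of 108: 1, 2, 3, 4, 6, 9, 12, 18, 27, 36, 54, 108.
Check 6^d mod 109 for each divisor in increasing order:
6^1 ≡ 6 (mod 109)
6^2 ≡ 36 (mod 109)
6^3 ≡ 107 (mod 109)
6^4 ≡ 97 (mod 109)
6^6 ≡ 4 (mod 109)
6^9 ≡ 101 (mod 109)
6^12 ≡ 16 (mod 109)
6^18 ≡ 64 (mod 109)
6^27 ≡ 33 (mod 109)
6^36 ≡ 63 (mod 109)
6^54 ≡ 108 (mod 109)
6^108 ≡ 1 (mod 109) ✓
So ord_109(6) = 108, hence |⟨6⟩| = 108.
[(Z/109Z)^× : ⟨6⟩] = 108/108 = 1.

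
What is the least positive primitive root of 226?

3

φ(226) = φ(2)·φ(113) = 1·112 = 112 = 2^4 · 7.
g is a primitive root iff g^(112/q) ≢ 1 (mod 226) for each prime q ∈ {2, 7}.
g = 2: gcd(2, 226) = 2 > 1, not a unit — skip.
g = 3: 3^56 ≡ 225; 3^16 ≡ 49 — none is 1, so 3 is a primitive root.
So 3 is the smallest generator of (Z/226Z)^×.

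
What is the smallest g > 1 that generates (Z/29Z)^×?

2

φ(29) = 29 − 1 = 28 = 2^2 · 7.
Test candidates g = 2, 3, … against the prime factors q ∈ {2, 7} of φ(29): g is a generator iff g^(28/q) ≢ 1 for every such q.
g = 2: 2^14 ≡ 28; 2^4 ≡ 16 — none is 1, so 2 is a primitive root.
The smallest primitive root modulo 29 is 2.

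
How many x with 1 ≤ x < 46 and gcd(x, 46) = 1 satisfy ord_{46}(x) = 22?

φ(46) = φ(2)·φ(23) = 1·22 = 22 = 2 · 11.
Since (Z/46Z)^× is cyclic of order 22, the number of elements of order d is φ(d) when d | 22 and 0 otherwise.
22 = 2 · 11 divides 22, and φ(22) = 10.

10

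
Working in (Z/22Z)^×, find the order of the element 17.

10

The order of 17 must divide φ(22) = φ(2)·φ(11) = 1·10 = 10 = 2 · 5.
Divisors of 10: 1, 2, 5, 10.
Check 17^d mod 22 for each divisor in increasing order:
17^1 ≡ 17 (mod 22)
17^2 ≡ 3 (mod 22)
17^5 ≡ 21 (mod 22)
17^10 ≡ 1 (mod 22) ✓
The smallest such exponent is 10, so the order of 17 is 10.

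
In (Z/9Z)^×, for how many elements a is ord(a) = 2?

φ(9) = φ(3^2) = 3·(3−1) = 6 = 2 · 3.
In a cyclic group of order 6, there are φ(d) elements of order d for each divisor d of 6, and zero for non-divisors.
2 | 6, and φ(2) = 2 − 1 = 1.

1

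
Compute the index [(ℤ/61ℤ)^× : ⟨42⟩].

4

By Lagrange's theorem, ord_61(42) divides φ(61) = 61 − 1 = 60 = 2^2 · 3 · 5.
Divisors of 60: 1, 2, 3, 4, 5, 6, 10, 12, 15, 20, 30, 60.
Check 42^d mod 61 for each divisor in increasing order:
42^1 ≡ 42 (mod 61)
42^2 ≡ 56 (mod 61)
42^3 ≡ 34 (mod 61)
42^4 ≡ 25 (mod 61)
42^5 ≡ 13 (mod 61)
42^6 ≡ 58 (mod 61)
42^10 ≡ 47 (mod 61)
42^12 ≡ 9 (mod 61)
42^15 ≡ 1 (mod 61) ✓
The order of 42 is 15, so the subgroup it generates has 15 elements.
[(Z/61Z)^× : ⟨42⟩] = 60/15 = 4.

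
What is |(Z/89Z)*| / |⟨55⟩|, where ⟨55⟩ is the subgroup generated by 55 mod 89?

By Lagrange's theorem, ord_89(55) divides φ(89) = 89 − 1 = 88 = 2^3 · 11.
Divisors of 88: 1, 2, 4, 8, 11, 22, 44, 88.
Test each divisor d:
55^1 ≡ 55
55^2 ≡ 88
55^4 ≡ 1
So ord_89(55) = 4, hence |⟨55⟩| = 4.
The index is φ(89) / ord(55) = 88 / 4 = 22.

22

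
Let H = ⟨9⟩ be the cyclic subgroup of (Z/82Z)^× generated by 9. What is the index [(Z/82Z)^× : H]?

10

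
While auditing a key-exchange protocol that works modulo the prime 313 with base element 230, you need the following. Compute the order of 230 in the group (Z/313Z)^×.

ord(230) | φ(313) = 313 − 1 = 312 = 2^3 · 3 · 13.
Divisors of 312: 1, 2, 3, 4, 6, 8, 12, 13, 24, 26, 39, 52, 78, 104, 156, 312.
Test each divisor d:
230^1 ≡ 230
230^2 ≡ 3
230^3 ≡ 64
230^4 ≡ 9
230^6 ≡ 27
230^8 ≡ 81
230^12 ≡ 103
230^13 ≡ 215
230^24 ≡ 280
230^26 ≡ 214
230^39 ≡ 312
230^52 ≡ 98
230^78 ≡ 1
Therefore the multiplicative order of 230 modulo 313 is 78.

78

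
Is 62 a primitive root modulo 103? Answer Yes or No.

Yes

φ(103) = 103 − 1 = 102 = 2 · 3 · 17.
Test 62^(102/q) mod 103 for each prime factor q of 102:
62^51 ≡ 102 (mod 103)  [q = 2: ≢ 1 ✓]
62^34 ≡ 46 (mod 103)  [q = 3: ≢ 1 ✓]
62^6 ≡ 93 (mod 103)  [q = 17: ≢ 1 ✓]
None equal 1, so ord_103(62) = 102: 62 is a primitive root.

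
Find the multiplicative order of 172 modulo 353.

ord(172) | φ(353) = 353 − 1 = 352 = 2^5 · 11.
Divisors of 352: 1, 2, 4, 8, 11, 16, 22, 32, 44, 88, 176, 352.
Test each divisor d:
172^1 ≡ 172 (mod 353)
172^2 ≡ 285 (mod 353)
172^4 ≡ 35 (mod 353)
172^8 ≡ 166 (mod 353)
172^11 ≡ 317 (mod 353)
172^16 ≡ 22 (mod 353)
172^22 ≡ 237 (mod 353)
172^32 ≡ 131 (mod 353)
172^44 ≡ 42 (mod 353)
172^88 ≡ 352 (mod 353)
172^176 ≡ 1 (mod 353) ✓
Therefore the multiplicative order of 172 modulo 353 is 176.

176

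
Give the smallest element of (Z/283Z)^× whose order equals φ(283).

3

φ(283) = 283 − 1 = 282 = 2 · 3 · 47.
Test candidates g = 2, 3, … against the prime factors q ∈ {2, 3, 47} of φ(283): g is a generator iff g^(282/q) ≢ 1 for every such q.
g = 2: 2^141 ≡ 282; 2^94 ≡ 1 — hits 1, so not a primitive root.
g = 3: 3^141 ≡ 282; 3^94 ≡ 238; 3^6 ≡ 163 — none is 1, so 3 is a primitive root.
Hence the least primitive root of 283 is 3.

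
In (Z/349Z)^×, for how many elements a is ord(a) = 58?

φ(349) = 349 − 1 = 348 = 2^2 · 3 · 29.
In a cyclic group of order 348, there are φ(d) elements of order d for each divisor d of 348, and zero for non-divisors.
58 = 2 · 29 divides 348, and φ(58) = 28.

28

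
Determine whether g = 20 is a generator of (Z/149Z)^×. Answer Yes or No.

No

φ(149) = 149 − 1 = 148 = 2^2 · 37.
An element g generates (Z/149Z)^× iff g^(148/q) ≢ 1 (mod 149) for each prime q ∈ {2, 37}.
20^74 ≡ 1 (mod 149)  [q = 2: ≡ 1 ✗]
20^4 ≡ 123 (mod 149)  [q = 37: ≢ 1 ✓]
The check at q = 2 fails, so 20 generates a proper subgroup.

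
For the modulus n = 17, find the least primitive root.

3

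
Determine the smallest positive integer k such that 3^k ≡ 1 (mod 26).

3

Since 3 ∈ (Z/26Z)^×, its order divides φ(26) = φ(2)·φ(13) = 1·12 = 12 = 2^2 · 3.
Divisors of 12: 1, 2, 3, 4, 6, 12.
Evaluate successive powers at the divisors of 12:
3^1 ≡ 3 (mod 26)
3^2 ≡ 9 (mod 26)
3^3 ≡ 1 (mod 26) ✓
So ord_26(3) = 3.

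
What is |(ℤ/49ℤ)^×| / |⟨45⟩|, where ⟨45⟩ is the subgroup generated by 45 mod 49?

1

By Lagrange's theorem, ord_49(45) divides φ(49) = φ(7^2) = 7·(7−1) = 42 = 2 · 3 · 7.
Divisors of 42: 1, 2, 3, 6, 7, 14, 21, 42.
Evaluate successive powers at the divisors of 42:
45^1 ≡ 45 (mod 49)
45^2 ≡ 16 (mod 49)
45^3 ≡ 34 (mod 49)
45^6 ≡ 29 (mod 49)
45^7 ≡ 31 (mod 49)
45^14 ≡ 30 (mod 49)
45^21 ≡ 48 (mod 49)
45^42 ≡ 1 (mod 49) ✓
Thus |⟨45⟩| = ord(45) = 42.
The index is φ(49) / ord(45) = 42 / 42 = 1.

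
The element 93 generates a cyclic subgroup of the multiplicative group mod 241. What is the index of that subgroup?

Since 93 ∈ (Z/241Z)^×, its order divides φ(241) = 241 − 1 = 240 = 2^4 · 3 · 5.
Divisors of 240: 1, 2, 3, 4, 5, 6, 8, 10, 12, 15, 16, 20, 24, 30, 40, 48, 60, 80, 120, 240.
Test each divisor d:
93^1 ≡ 93 (mod 241)
93^2 ≡ 214 (mod 241)
93^3 ≡ 140 (mod 241)
93^4 ≡ 6 (mod 241)
93^5 ≡ 76 (mod 241)
93^6 ≡ 79 (mod 241)
93^8 ≡ 36 (mod 241)
93^10 ≡ 233 (mod 241)
93^12 ≡ 216 (mod 241)
93^15 ≡ 115 (mod 241)
93^16 ≡ 91 (mod 241)
93^20 ≡ 64 (mod 241)
93^24 ≡ 143 (mod 241)
93^30 ≡ 211 (mod 241)
93^40 ≡ 240 (mod 241)
93^48 ≡ 205 (mod 241)
93^60 ≡ 177 (mod 241)
93^80 ≡ 1 (mod 241) ✓
Thus |⟨93⟩| = ord(93) = 80.
The index is φ(241) / ord(93) = 240 / 80 = 3.

3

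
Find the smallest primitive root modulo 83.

φ(83) = 83 − 1 = 82 = 2 · 41.
g is a primitive root iff g^(82/q) ≢ 1 (mod 83) for each prime q ∈ {2, 41}.
g = 2: 2^41 ≡ 82; 2^2 ≡ 4 — none is 1, so 2 is a primitive root.
So 2 is the smallest generator of (Z/83Z)^×.

2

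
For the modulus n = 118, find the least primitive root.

φ(118) = φ(2)·φ(59) = 1·58 = 58 = 2 · 29.
g is a primitive root iff g^(58/q) ≢ 1 (mod 118) for each prime q ∈ {2, 29}.
g = 2: gcd(2, 118) = 2 > 1, not a unit — skip.
g = 3: 3^29 ≡ 1 — hits 1, so not a primitive root.
g = 4: gcd(4, 118) = 2 > 1, not a unit — skip.
g = 5: 5^29 ≡ 1 — hits 1, so not a primitive root.
g = 6: gcd(6, 118) = 2 > 1, not a unit — skip.
g = 7: 7^29 ≡ 1 — hits 1, so not a primitive root.
g = 8: gcd(8, 118) = 2 > 1, not a unit — skip.
g = 9: 9^29 ≡ 1 — hits 1, so not a primitive root.
g = 10: gcd(10, 118) = 2 > 1, not a unit — skip.
g = 11: 11^29 ≡ 117; 11^2 ≡ 3 — none is 1, so 11 is a primitive root.
Hence the least primitive root of 118 is 11.

11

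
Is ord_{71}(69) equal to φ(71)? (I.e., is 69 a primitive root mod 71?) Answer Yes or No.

Yes

φ(71) = 71 − 1 = 70 = 2 · 5 · 7.
It suffices to check that the order of 69 is not a proper divisor of 70: compute 69^(70/q) for q ∈ {2, 5, 7}.
69^35 ≡ 70 (mod 71)  [q = 2: ≢ 1 ✓]
69^14 ≡ 54 (mod 71)  [q = 5: ≢ 1 ✓]
69^10 ≡ 30 (mod 71)  [q = 7: ≢ 1 ✓]
All checks pass, so 69 has order 70 and is a primitive root modulo 71.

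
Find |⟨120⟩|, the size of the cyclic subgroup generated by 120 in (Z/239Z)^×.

119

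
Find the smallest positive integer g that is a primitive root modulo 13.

2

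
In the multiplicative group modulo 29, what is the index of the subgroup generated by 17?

The order of 17 must divide φ(29) = 29 − 1 = 28 = 2^2 · 7.
Divisors of 28: 1, 2, 4, 7, 14, 28.
Evaluate successive powers at the divisors of 28:
17^1 ≡ 17 (mod 29)
17^2 ≡ 28 (mod 29)
17^4 ≡ 1 (mod 29) ✓
The order of 17 is 4, so the subgroup it generates has 4 elements.
The index is φ(29) / ord(17) = 28 / 4 = 7.

7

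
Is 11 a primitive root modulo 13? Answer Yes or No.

Yes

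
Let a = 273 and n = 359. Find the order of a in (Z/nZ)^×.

179

The order of 273 must divide φ(359) = 359 − 1 = 358 = 2 · 179.
Divisors of 358: 1, 2, 179, 358.
Check 273^d mod 359 for each divisor in increasing order:
273^1 ≡ 273
273^2 ≡ 216
273^179 ≡ 1
Therefore the multiplicative order of 273 modulo 359 is 179.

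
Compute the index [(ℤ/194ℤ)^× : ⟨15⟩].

1

ord(15) | φ(194) = φ(2)·φ(97) = 1·96 = 96 = 2^5 · 3.
Divisors of 96: 1, 2, 3, 4, 6, 8, 12, 16, 24, 32, 48, 96.
Check 15^d mod 194 for each divisor in increasing order:
15^1 ≡ 15 (mod 194)
15^2 ≡ 31 (mod 194)
15^3 ≡ 77 (mod 194)
15^4 ≡ 185 (mod 194)
15^6 ≡ 109 (mod 194)
15^8 ≡ 81 (mod 194)
15^12 ≡ 47 (mod 194)
15^16 ≡ 159 (mod 194)
15^24 ≡ 75 (mod 194)
15^32 ≡ 61 (mod 194)
15^48 ≡ 193 (mod 194)
15^96 ≡ 1 (mod 194) ✓
So ord_194(15) = 96, hence |⟨15⟩| = 96.
The index is φ(194) / ord(15) = 96 / 96 = 1.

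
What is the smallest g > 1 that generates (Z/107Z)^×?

φ(107) = 107 − 1 = 106 = 2 · 53.
g is a primitive root iff g^(106/q) ≢ 1 (mod 107) for each prime q ∈ {2, 53}.
g = 2: 2^53 ≡ 106; 2^2 ≡ 4 — none is 1, so 2 is a primitive root.
Hence the least primitive root of 107 is 2.

2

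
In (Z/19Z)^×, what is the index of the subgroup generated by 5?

Since 5 ∈ (Z/19Z)^×, its order divides φ(19) = 19 − 1 = 18 = 2 · 3^2.
Divisors of 18: 1, 2, 3, 6, 9, 18.
Test each divisor d:
5^1 ≡ 5
5^2 ≡ 6
5^3 ≡ 11
5^6 ≡ 7
5^9 ≡ 1
So ord_19(5) = 9, hence |⟨5⟩| = 9.
Index = |(Z/19Z)^×| / |⟨5⟩| = 18 / 9 = 2.

2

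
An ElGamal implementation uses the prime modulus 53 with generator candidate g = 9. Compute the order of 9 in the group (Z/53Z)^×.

26

Since 9 ∈ (Z/53Z)^×, its order divides φ(53) = 53 − 1 = 52 = 2^2 · 13.
Divisors of 52: 1, 2, 4, 13, 26, 52.
Test each divisor d:
9^1 ≡ 9 (mod 53)
9^2 ≡ 28 (mod 53)
9^4 ≡ 42 (mod 53)
9^13 ≡ 52 (mod 53)
9^26 ≡ 1 (mod 53) ✓
Hence ord(9) = 26.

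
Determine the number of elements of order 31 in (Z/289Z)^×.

0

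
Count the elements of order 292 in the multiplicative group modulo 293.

φ(293) = 293 − 1 = 292 = 2^2 · 73.
Since (Z/293Z)^× is cyclic of order 292, the number of elements of order d is φ(d) when d | 292 and 0 otherwise.
292 = 2^2 · 73 divides 292, and φ(292) = 144.

144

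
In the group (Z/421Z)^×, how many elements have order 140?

48

φ(421) = 421 − 1 = 420 = 2^2 · 3 · 5 · 7.
Since (Z/421Z)^× is cyclic of order 420, the number of elements of order d is φ(d) when d | 420 and 0 otherwise.
140 = 2^2 · 5 · 7 divides 420, and φ(140) = 48.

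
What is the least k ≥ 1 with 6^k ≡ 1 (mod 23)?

ord(6) | φ(23) = 23 − 1 = 22 = 2 · 11.
Divisors of 22: 1, 2, 11, 22.
Check 6^d mod 23 for each divisor in increasing order:
6^1 ≡ 6
6^2 ≡ 13
6^11 ≡ 1
The smallest such exponent is 11, so the order of 6 is 11.

11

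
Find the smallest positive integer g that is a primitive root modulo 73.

5

φ(73) = 73 − 1 = 72 = 2^3 · 3^2.
Test candidates g = 2, 3, … against the prime factors q ∈ {2, 3} of φ(73): g is a generator iff g^(72/q) ≢ 1 for every such q.
g = 2: 2^36 ≡ 1 — hits 1, so not a primitive root.
g = 3: 3^36 ≡ 1 — hits 1, so not a primitive root.
g = 4: 4^36 ≡ 1 — hits 1, so not a primitive root.
g = 5: 5^36 ≡ 72; 5^24 ≡ 8 — none is 1, so 5 is a primitive root.
The smallest primitive root modulo 73 is 5.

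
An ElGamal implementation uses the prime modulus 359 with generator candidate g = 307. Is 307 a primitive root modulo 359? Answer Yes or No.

φ(359) = 359 − 1 = 358 = 2 · 179.
Test 307^(358/q) mod 359 for each prime factor q of 358:
307^179 ≡ 1 (mod 359)  [q = 2: ≡ 1 ✗]
307^2 ≡ 191 (mod 359)  [q = 179: ≢ 1 ✓]
The check at q = 2 fails, so 307 generates a proper subgroup.

No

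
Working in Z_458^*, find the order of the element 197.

76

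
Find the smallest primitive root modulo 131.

φ(131) = 131 − 1 = 130 = 2 · 5 · 13.
Test candidates g = 2, 3, … against the prime factors q ∈ {2, 5, 13} of φ(131): g is a generator iff g^(130/q) ≢ 1 for every such q.
g = 2: 2^65 ≡ 130; 2^26 ≡ 53; 2^10 ≡ 107 — none is 1, so 2 is a primitive root.
So 2 is the smallest generator of (Z/131Z)^×.

2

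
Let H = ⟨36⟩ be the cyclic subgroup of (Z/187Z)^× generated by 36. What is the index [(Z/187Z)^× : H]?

The order of 36 must divide φ(187) = φ(11·17) = (11−1)·(17−1) = 10·16 = 160 = 2^5 · 5.
Divisors of 160: 1, 2, 4, 5, 8, 10, 16, 20, 32, 40, 80, 160.
Test each divisor d:
36^1 ≡ 36
36^2 ≡ 174
36^4 ≡ 169
36^5 ≡ 100
36^8 ≡ 137
36^10 ≡ 89
36^16 ≡ 69
36^20 ≡ 67
36^32 ≡ 86
36^40 ≡ 1
The order of 36 is 40, so the subgroup it generates has 40 elements.
Index = |(Z/187Z)^×| / |⟨36⟩| = 160 / 40 = 4.

4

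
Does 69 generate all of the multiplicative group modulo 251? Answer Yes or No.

No

φ(251) = 251 − 1 = 250 = 2 · 5^3.
It suffices to check that the order of 69 is not a proper divisor of 250: compute 69^(250/q) for q ∈ {2, 5}.
69^125 ≡ 1 (mod 251)  [q = 2: ≡ 1 ✗]
69^50 ≡ 1 (mod 251)  [q = 5: ≡ 1 ✗]
The check at q = 2 fails, so 69 generates a proper subgroup.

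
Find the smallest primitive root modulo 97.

φ(97) = 97 − 1 = 96 = 2^5 · 3.
Test candidates g = 2, 3, … against the prime factors q ∈ {2, 3} of φ(97): g is a generator iff g^(96/q) ≢ 1 for every such q.
g = 2: 2^48 ≡ 1 — hits 1, so not a primitive root.
g = 3: 3^48 ≡ 1 — hits 1, so not a primitive root.
g = 4: 4^48 ≡ 1 — hits 1, so not a primitive root.
g = 5: 5^48 ≡ 96; 5^32 ≡ 35 — none is 1, so 5 is a primitive root.
Hence the least primitive root of 97 is 5.

5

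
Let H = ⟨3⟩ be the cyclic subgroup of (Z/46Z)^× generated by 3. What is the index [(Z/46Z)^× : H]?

2

By Lagrange's theorem, ord_46(3) divides φ(46) = φ(2)·φ(23) = 1·22 = 22 = 2 · 11.
Divisors of 22: 1, 2, 11, 22.
Test each divisor d:
3^1 ≡ 3 (mod 46)
3^2 ≡ 9 (mod 46)
3^11 ≡ 1 (mod 46) ✓
Thus |⟨3⟩| = ord(3) = 11.
Index = |(Z/46Z)^×| / |⟨3⟩| = 22 / 11 = 2.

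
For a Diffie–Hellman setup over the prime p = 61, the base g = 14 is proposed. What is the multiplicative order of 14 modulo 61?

6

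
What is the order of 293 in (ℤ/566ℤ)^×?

141

Since 293 ∈ (Z/566Z)^×, its order divides φ(566) = φ(2)·φ(283) = 1·282 = 282 = 2 · 3 · 47.
Divisors of 282: 1, 2, 3, 6, 47, 94, 141, 282.
Check 293^d mod 566 for each divisor in increasing order:
293^1 ≡ 293
293^2 ≡ 383
293^3 ≡ 151
293^6 ≡ 161
293^47 ≡ 521
293^94 ≡ 327
293^141 ≡ 1
Hence ord(293) = 141.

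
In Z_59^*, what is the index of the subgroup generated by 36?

Since 36 ∈ (Z/59Z)^×, its order divides φ(59) = 59 − 1 = 58 = 2 · 29.
Divisors of 58: 1, 2, 29, 58.
Compute 36^d (mod 59) for the divisors d until we hit 1:
36^1 ≡ 36 (mod 59)
36^2 ≡ 57 (mod 59)
36^29 ≡ 1 (mod 59) ✓
The order of 36 is 29, so the subgroup it generates has 29 elements.
The index is φ(59) / ord(36) = 58 / 29 = 2.

2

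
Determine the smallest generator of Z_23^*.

5

φ(23) = 23 − 1 = 22 = 2 · 11.
Test candidates g = 2, 3, … against the prime factors q ∈ {2, 11} of φ(23): g is a generator iff g^(22/q) ≢ 1 for every such q.
g = 2: 2^11 ≡ 1 — hits 1, so not a primitive root.
g = 3: 3^11 ≡ 1 — hits 1, so not a primitive root.
g = 4: 4^11 ≡ 1 — hits 1, so not a primitive root.
g = 5: 5^11 ≡ 22; 5^2 ≡ 2 — none is 1, so 5 is a primitive root.
The smallest primitive root modulo 23 is 5.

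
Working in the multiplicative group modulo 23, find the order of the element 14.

By Lagrange's theorem, ord_23(14) divides φ(23) = 23 − 1 = 22 = 2 · 11.
Divisors of 22: 1, 2, 11, 22.
Evaluate successive powers at the divisors of 22:
14^1 ≡ 14 (mod 23)
14^2 ≡ 12 (mod 23)
14^11 ≡ 22 (mod 23)
14^22 ≡ 1 (mod 23) ✓
Hence ord(14) = 22.

22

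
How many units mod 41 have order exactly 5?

4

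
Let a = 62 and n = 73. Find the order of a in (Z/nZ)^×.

72

Since 62 ∈ (Z/73Z)^×, its order divides φ(73) = 73 − 1 = 72 = 2^3 · 3^2.
Divisors of 72: 1, 2, 3, 4, 6, 8, 9, 12, 18, 24, 36, 72.
Check 62^d mod 73 for each divisor in increasing order:
62^1 ≡ 62
62^2 ≡ 48
62^3 ≡ 56
62^4 ≡ 41
62^6 ≡ 70
62^8 ≡ 2
62^9 ≡ 51
62^12 ≡ 9
62^18 ≡ 46
62^24 ≡ 8
62^36 ≡ 72
62^72 ≡ 1
Therefore the multiplicative order of 62 modulo 73 is 72.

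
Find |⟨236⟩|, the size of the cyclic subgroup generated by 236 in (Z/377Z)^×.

84

By Lagrange's theorem, ord_377(236) divides φ(377) = φ(13·29) = (13−1)·(29−1) = 12·28 = 336 = 2^4 · 3 · 7.
Divisors of 336: 1, 2, 3, 4, 6, 7, 8, 12, 14, 16, 21, 24, 28, 42, 48, 56, 84, 112, 168, 336.
Test each divisor d:
236^1 ≡ 236
236^2 ≡ 277
236^3 ≡ 151
236^4 ≡ 198
236^6 ≡ 181
236^7 ≡ 115
236^8 ≡ 373
236^12 ≡ 339
236^14 ≡ 30
236^16 ≡ 16
236^21 ≡ 57
236^24 ≡ 313
236^28 ≡ 146
236^42 ≡ 233
236^48 ≡ 326
236^56 ≡ 204
236^84 ≡ 1
The smallest such exponent is 84, so the order of 236 is 84.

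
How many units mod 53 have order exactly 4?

2

φ(53) = 53 − 1 = 52 = 2^2 · 13.
(Z/53Z)^× is cyclic (|G| = 52); a cyclic group of order m has exactly φ(d) elements of each order d | m, and none otherwise.
4 = 2^2 divides 52, and φ(4) = 2.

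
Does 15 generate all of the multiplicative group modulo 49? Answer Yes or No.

No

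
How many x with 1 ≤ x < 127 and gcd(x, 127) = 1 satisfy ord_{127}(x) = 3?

φ(127) = 127 − 1 = 126 = 2 · 3^2 · 7.
In a cyclic group of order 126, there are φ(d) elements of order d for each divisor d of 126, and zero for non-divisors.
3 | 126, and φ(3) = 3 − 1 = 2.

2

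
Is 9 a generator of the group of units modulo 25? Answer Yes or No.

φ(25) = φ(5^2) = 5·(5−1) = 20 = 2^2 · 5.
Test 9^(20/q) mod 25 for each prime factor q of 20:
9^10 ≡ 1 (mod 25)  [q = 2: ≡ 1 ✗]
9^4 ≡ 11 (mod 25)  [q = 5: ≢ 1 ✓]
9^10 ≡ 1 shows ord(9) | 10, strictly less than φ(25); not a primitive root.

No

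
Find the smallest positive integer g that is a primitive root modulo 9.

2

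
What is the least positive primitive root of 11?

2

φ(11) = 11 − 1 = 10 = 2 · 5.
Test candidates g = 2, 3, … against the prime factors q ∈ {2, 5} of φ(11): g is a generator iff g^(10/q) ≢ 1 for every such q.
g = 2: 2^5 ≡ 10; 2^2 ≡ 4 — none is 1, so 2 is a primitive root.
The smallest primitive root modulo 11 is 2.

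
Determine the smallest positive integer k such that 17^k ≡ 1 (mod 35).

By Lagrange's theorem, ord_35(17) divides φ(35) = φ(5·7) = (5−1)·(7−1) = 4·6 = 24 = 2^3 · 3.
Divisors of 24: 1, 2, 3, 4, 6, 8, 12, 24.
Compute 17^d (mod 35) for the divisors d until we hit 1:
17^1 ≡ 17 (mod 35)
17^2 ≡ 9 (mod 35)
17^3 ≡ 13 (mod 35)
17^4 ≡ 11 (mod 35)
17^6 ≡ 29 (mod 35)
17^8 ≡ 16 (mod 35)
17^12 ≡ 1 (mod 35) ✓
So ord_35(17) = 12.

12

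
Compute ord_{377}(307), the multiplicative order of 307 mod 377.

4

Since 307 ∈ (Z/377Z)^×, its order divides φ(377) = φ(13·29) = (13−1)·(29−1) = 12·28 = 336 = 2^4 · 3 · 7.
Divisors of 336: 1, 2, 3, 4, 6, 7, 8, 12, 14, 16, 21, 24, 28, 42, 48, 56, 84, 112, 168, 336.
Evaluate successive powers at the divisors of 336:
307^1 ≡ 307
307^2 ≡ 376
307^3 ≡ 70
307^4 ≡ 1
Therefore the multiplicative order of 307 modulo 377 is 4.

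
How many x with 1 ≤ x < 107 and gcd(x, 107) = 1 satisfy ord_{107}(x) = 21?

0

φ(107) = 107 − 1 = 106 = 2 · 53.
In a cyclic group of order 106, there are φ(d) elements of order d for each divisor d of 106, and zero for non-divisors.
21 does not divide 106, so no element of (Z/107Z)^× has order 21.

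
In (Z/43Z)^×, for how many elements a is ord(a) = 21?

12

φ(43) = 43 − 1 = 42 = 2 · 3 · 7.
(Z/43Z)^× is cyclic (|G| = 42); a cyclic group of order m has exactly φ(d) elements of each order d | m, and none otherwise.
21 = 3 · 7 divides 42, and φ(21) = 12.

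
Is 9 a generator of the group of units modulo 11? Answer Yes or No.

φ(11) = 11 − 1 = 10 = 2 · 5.
9 is a primitive root mod 11 iff 9^(φ(11)/q) ≢ 1 for every prime q | φ(11), i.e. q ∈ {2, 5}.
9^5 ≡ 1 (mod 11)  [q = 2: ≡ 1 ✗]
9^2 ≡ 4 (mod 11)  [q = 5: ≢ 1 ✓]
9^5 ≡ 1 shows ord(9) | 5, strictly less than φ(11); not a primitive root.

No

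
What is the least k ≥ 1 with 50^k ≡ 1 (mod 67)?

ord(50) | φ(67) = 67 − 1 = 66 = 2 · 3 · 11.
Divisors of 66: 1, 2, 3, 6, 11, 22, 33, 66.
Test each divisor d:
50^1 ≡ 50 (mod 67)
50^2 ≡ 21 (mod 67)
50^3 ≡ 45 (mod 67)
50^6 ≡ 15 (mod 67)
50^11 ≡ 38 (mod 67)
50^22 ≡ 37 (mod 67)
50^33 ≡ 66 (mod 67)
50^66 ≡ 1 (mod 67) ✓
So ord_67(50) = 66.

66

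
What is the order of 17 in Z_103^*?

ord(17) | φ(103) = 103 − 1 = 102 = 2 · 3 · 17.
Divisors of 102: 1, 2, 3, 6, 17, 34, 51, 102.
Evaluate successive powers at the divisors of 102:
17^1 ≡ 17 (mod 103)
17^2 ≡ 83 (mod 103)
17^3 ≡ 72 (mod 103)
17^6 ≡ 34 (mod 103)
17^17 ≡ 46 (mod 103)
17^34 ≡ 56 (mod 103)
17^51 ≡ 1 (mod 103) ✓
Therefore the multiplicative order of 17 modulo 103 is 51.

51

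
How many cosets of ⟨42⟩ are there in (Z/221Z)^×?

8

By Lagrange's theorem, ord_221(42) divides φ(221) = φ(13·17) = (13−1)·(17−1) = 12·16 = 192 = 2^6 · 3.
Divisors of 192: 1, 2, 3, 4, 6, 8, 12, 16, 24, 32, 48, 64, 96, 192.
Test each divisor d:
42^1 ≡ 42
42^2 ≡ 217
42^3 ≡ 53
42^4 ≡ 16
42^6 ≡ 157
42^8 ≡ 35
42^12 ≡ 118
42^16 ≡ 120
42^24 ≡ 1
The order of 42 is 24, so the subgroup it generates has 24 elements.
The index is φ(221) / ord(42) = 192 / 24 = 8.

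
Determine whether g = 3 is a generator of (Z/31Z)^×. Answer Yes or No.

Yes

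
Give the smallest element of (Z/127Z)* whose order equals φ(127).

φ(127) = 127 − 1 = 126 = 2 · 3^2 · 7.
g is a primitive root iff g^(126/q) ≢ 1 (mod 127) for each prime q ∈ {2, 3, 7}.
g = 2: 2^63 ≡ 1 — hits 1, so not a primitive root.
g = 3: 3^63 ≡ 126; 3^42 ≡ 107; 3^18 ≡ 4 — none is 1, so 3 is a primitive root.
The smallest primitive root modulo 127 is 3.

3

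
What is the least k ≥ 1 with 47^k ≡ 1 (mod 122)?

Since 47 ∈ (Z/122Z)^×, its order divides φ(122) = φ(2)·φ(61) = 1·60 = 60 = 2^2 · 3 · 5.
Divisors of 60: 1, 2, 3, 4, 5, 6, 10, 12, 15, 20, 30, 60.
Test each divisor d:
47^1 ≡ 47 (mod 122)
47^2 ≡ 13 (mod 122)
47^3 ≡ 1 (mod 122) ✓
Therefore the multiplicative order of 47 modulo 122 is 3.

3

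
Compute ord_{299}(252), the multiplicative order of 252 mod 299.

ord(252) | φ(299) = φ(13·23) = (13−1)·(23−1) = 12·22 = 264 = 2^3 · 3 · 11.
Divisors of 264: 1, 2, 3, 4, 6, 8, 11, 12, 22, 24, 33, 44, 66, 88, 132, 264.
Evaluate successive powers at the divisors of 264:
252^1 ≡ 252
252^2 ≡ 116
252^3 ≡ 229
252^4 ≡ 1
Hence ord(252) = 4.

4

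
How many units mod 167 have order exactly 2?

1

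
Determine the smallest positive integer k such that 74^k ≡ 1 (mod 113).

The order of 74 must divide φ(113) = 113 − 1 = 112 = 2^4 · 7.
Divisors of 112: 1, 2, 4, 7, 8, 14, 16, 28, 56, 112.
Check 74^d mod 113 for each divisor in increasing order:
74^1 ≡ 74 (mod 113)
74^2 ≡ 52 (mod 113)
74^4 ≡ 105 (mod 113)
74^7 ≡ 65 (mod 113)
74^8 ≡ 64 (mod 113)
74^14 ≡ 44 (mod 113)
74^16 ≡ 28 (mod 113)
74^28 ≡ 15 (mod 113)
74^56 ≡ 112 (mod 113)
74^112 ≡ 1 (mod 113) ✓
Hence ord(74) = 112.

112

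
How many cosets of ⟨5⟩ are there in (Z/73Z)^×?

1

By Lagrange's theorem, ord_73(5) divides φ(73) = 73 − 1 = 72 = 2^3 · 3^2.
Divisors of 72: 1, 2, 3, 4, 6, 8, 9, 12, 18, 24, 36, 72.
Test each divisor d:
5^1 ≡ 5 (mod 73)
5^2 ≡ 25 (mod 73)
5^3 ≡ 52 (mod 73)
5^4 ≡ 41 (mod 73)
5^6 ≡ 3 (mod 73)
5^8 ≡ 2 (mod 73)
5^9 ≡ 10 (mod 73)
5^12 ≡ 9 (mod 73)
5^18 ≡ 27 (mod 73)
5^24 ≡ 8 (mod 73)
5^36 ≡ 72 (mod 73)
5^72 ≡ 1 (mod 73) ✓
The order of 5 is 72, so the subgroup it generates has 72 elements.
The index is φ(73) / ord(5) = 72 / 72 = 1.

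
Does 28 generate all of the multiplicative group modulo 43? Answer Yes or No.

φ(43) = 43 − 1 = 42 = 2 · 3 · 7.
It suffices to check that the order of 28 is not a proper divisor of 42: compute 28^(42/q) for q ∈ {2, 3, 7}.
28^21 ≡ 42 (mod 43)  [q = 2: ≢ 1 ✓]
28^14 ≡ 6 (mod 43)  [q = 3: ≢ 1 ✓]
28^6 ≡ 11 (mod 43)  [q = 7: ≢ 1 ✓]
Every test exponent gives a nontrivial residue, hence 28 generates the full group.

Yes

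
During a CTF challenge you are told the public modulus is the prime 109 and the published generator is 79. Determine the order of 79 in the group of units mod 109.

108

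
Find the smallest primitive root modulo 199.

φ(199) = 199 − 1 = 198 = 2 · 3^2 · 11.
Test candidates g = 2, 3, … against the prime factors q ∈ {2, 3, 11} of φ(199): g is a generator iff g^(198/q) ≢ 1 for every such q.
g = 2: 2^99 ≡ 1 — hits 1, so not a primitive root.
g = 3: 3^99 ≡ 198; 3^66 ≡ 106; 3^18 ≡ 125 — none is 1, so 3 is a primitive root.
So 3 is the smallest generator of (Z/199Z)^×.

3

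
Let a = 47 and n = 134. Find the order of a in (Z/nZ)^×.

33

The order of 47 must divide φ(134) = φ(2)·φ(67) = 1·66 = 66 = 2 · 3 · 11.
Divisors of 66: 1, 2, 3, 6, 11, 22, 33, 66.
Test each divisor d:
47^1 ≡ 47 (mod 134)
47^2 ≡ 65 (mod 134)
47^3 ≡ 107 (mod 134)
47^6 ≡ 59 (mod 134)
47^11 ≡ 37 (mod 134)
47^22 ≡ 29 (mod 134)
47^33 ≡ 1 (mod 134) ✓
So ord_134(47) = 33.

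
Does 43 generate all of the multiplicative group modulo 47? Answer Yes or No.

Yes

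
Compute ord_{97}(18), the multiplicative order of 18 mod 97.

16

By Lagrange's theorem, ord_97(18) divides φ(97) = 97 − 1 = 96 = 2^5 · 3.
Divisors of 96: 1, 2, 3, 4, 6, 8, 12, 16, 24, 32, 48, 96.
Compute 18^d (mod 97) for the divisors d until we hit 1:
18^1 ≡ 18
18^2 ≡ 33
18^3 ≡ 12
18^4 ≡ 22
18^6 ≡ 47
18^8 ≡ 96
18^12 ≡ 75
18^16 ≡ 1
So ord_97(18) = 16.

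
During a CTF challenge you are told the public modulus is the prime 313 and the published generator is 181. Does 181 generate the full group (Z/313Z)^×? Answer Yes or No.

No

φ(313) = 313 − 1 = 312 = 2^3 · 3 · 13.
It suffices to check that the order of 181 is not a proper divisor of 312: compute 181^(312/q) for q ∈ {2, 3, 13}.
181^156 ≡ 1 (mod 313)  [q = 2: ≡ 1 ✗]
181^104 ≡ 98 (mod 313)  [q = 3: ≢ 1 ✓]
181^24 ≡ 294 (mod 313)  [q = 13: ≢ 1 ✓]
The check at q = 2 fails, so 181 generates a proper subgroup.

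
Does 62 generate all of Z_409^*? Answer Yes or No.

Yes

φ(409) = 409 − 1 = 408 = 2^3 · 3 · 17.
It suffices to check that the order of 62 is not a proper divisor of 408: compute 62^(408/q) for q ∈ {2, 3, 17}.
62^204 ≡ 408 (mod 409)  [q = 2: ≢ 1 ✓]
62^136 ≡ 355 (mod 409)  [q = 3: ≢ 1 ✓]
62^24 ≡ 36 (mod 409)  [q = 17: ≢ 1 ✓]
All checks pass, so 62 has order 408 and is a primitive root modulo 409.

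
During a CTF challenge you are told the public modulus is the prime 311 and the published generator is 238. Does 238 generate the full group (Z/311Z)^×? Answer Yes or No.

Yes

φ(311) = 311 − 1 = 310 = 2 · 5 · 31.
An element g generates (Z/311Z)^× iff g^(310/q) ≢ 1 (mod 311) for each prime q ∈ {2, 5, 31}.
238^155 ≡ 310 (mod 311)  [q = 2: ≢ 1 ✓]
238^62 ≡ 6 (mod 311)  [q = 5: ≢ 1 ✓]
238^10 ≡ 13 (mod 311)  [q = 31: ≢ 1 ✓]
All checks pass, so 238 has order 310 and is a primitive root modulo 311.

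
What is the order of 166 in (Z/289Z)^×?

68

ord(166) | φ(289) = φ(17^2) = 17·(17−1) = 272 = 2^4 · 17.
Divisors of 272: 1, 2, 4, 8, 16, 17, 34, 68, 136, 272.
Evaluate successive powers at the divisors of 272:
166^1 ≡ 166 (mod 289)
166^2 ≡ 101 (mod 289)
166^4 ≡ 86 (mod 289)
166^8 ≡ 171 (mod 289)
166^16 ≡ 52 (mod 289)
166^17 ≡ 251 (mod 289)
166^34 ≡ 288 (mod 289)
166^68 ≡ 1 (mod 289) ✓
The smallest such exponent is 68, so the order of 166 is 68.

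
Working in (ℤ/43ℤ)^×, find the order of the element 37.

Since 37 ∈ (Z/43Z)^×, its order divides φ(43) = 43 − 1 = 42 = 2 · 3 · 7.
Divisors of 42: 1, 2, 3, 6, 7, 14, 21, 42.
Evaluate successive powers at the divisors of 42:
37^1 ≡ 37 (mod 43)
37^2 ≡ 36 (mod 43)
37^3 ≡ 42 (mod 43)
37^6 ≡ 1 (mod 43) ✓
So ord_43(37) = 6.

6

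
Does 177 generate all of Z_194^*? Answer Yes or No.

Yes

φ(194) = φ(2)·φ(97) = 1·96 = 96 = 2^5 · 3.
An element g generates (Z/194Z)^× iff g^(96/q) ≢ 1 (mod 194) for each prime q ∈ {2, 3}.
177^48 ≡ 193 (mod 194)  [q = 2: ≢ 1 ✓]
177^32 ≡ 61 (mod 194)  [q = 3: ≢ 1 ✓]
None equal 1, so ord_194(177) = 96: 177 is a primitive root.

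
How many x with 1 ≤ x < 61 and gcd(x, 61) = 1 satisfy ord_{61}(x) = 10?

4

φ(61) = 61 − 1 = 60 = 2^2 · 3 · 5.
In a cyclic group of order 60, there are φ(d) elements of order d for each divisor d of 60, and zero for non-divisors.
10 = 2 · 5 divides 60, and φ(10) = 4.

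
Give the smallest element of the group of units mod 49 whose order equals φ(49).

3

φ(49) = φ(7^2) = 7·(7−1) = 42 = 2 · 3 · 7.
g is a primitive root iff g^(42/q) ≢ 1 (mod 49) for each prime q ∈ {2, 3, 7}.
g = 2: 2^21 ≡ 1 — hits 1, so not a primitive root.
g = 3: 3^21 ≡ 48; 3^14 ≡ 30; 3^6 ≡ 43 — none is 1, so 3 is a primitive root.
The smallest primitive root modulo 49 is 3.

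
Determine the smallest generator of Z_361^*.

2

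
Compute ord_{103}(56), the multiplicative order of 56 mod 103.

3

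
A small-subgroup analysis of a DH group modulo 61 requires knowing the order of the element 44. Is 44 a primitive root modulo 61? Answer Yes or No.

Yes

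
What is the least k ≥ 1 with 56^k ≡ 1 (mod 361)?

ord(56) | φ(361) = φ(19^2) = 19·(19−1) = 342 = 2 · 3^2 · 19.
Divisors of 342: 1, 2, 3, 6, 9, 18, 19, 38, 57, 114, 171, 342.
Evaluate successive powers at the divisors of 342:
56^1 ≡ 56
56^2 ≡ 248
56^3 ≡ 170
56^6 ≡ 20
56^9 ≡ 151
56^18 ≡ 58
56^19 ≡ 360
56^38 ≡ 1
Hence ord(56) = 38.

38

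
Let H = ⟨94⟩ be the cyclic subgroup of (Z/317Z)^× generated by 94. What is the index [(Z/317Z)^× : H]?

Since 94 ∈ (Z/317Z)^×, its order divides φ(317) = 317 − 1 = 316 = 2^2 · 79.
Divisors of 316: 1, 2, 4, 79, 158, 316.
Compute 94^d (mod 317) for the divisors d until we hit 1:
94^1 ≡ 94 (mod 317)
94^2 ≡ 277 (mod 317)
94^4 ≡ 15 (mod 317)
94^79 ≡ 316 (mod 317)
94^158 ≡ 1 (mod 317) ✓
Thus |⟨94⟩| = ord(94) = 158.
Index = |(Z/317Z)^×| / |⟨94⟩| = 316 / 158 = 2.

2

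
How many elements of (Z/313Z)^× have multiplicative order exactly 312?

φ(313) = 313 − 1 = 312 = 2^3 · 3 · 13.
Since (Z/313Z)^× is cyclic of order 312, the number of elements of order d is φ(d) when d | 312 and 0 otherwise.
312 = 2^3 · 3 · 13 divides 312, and φ(312) = 96.

96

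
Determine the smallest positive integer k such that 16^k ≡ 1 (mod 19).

9

Since 16 ∈ (Z/19Z)^×, its order divides φ(19) = 19 − 1 = 18 = 2 · 3^2.
Divisors of 18: 1, 2, 3, 6, 9, 18.
Check 16^d mod 19 for each divisor in increasing order:
16^1 ≡ 16 (mod 19)
16^2 ≡ 9 (mod 19)
16^3 ≡ 11 (mod 19)
16^6 ≡ 7 (mod 19)
16^9 ≡ 1 (mod 19) ✓
The smallest such exponent is 9, so the order of 16 is 9.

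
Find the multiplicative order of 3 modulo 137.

136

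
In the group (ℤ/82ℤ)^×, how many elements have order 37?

0

φ(82) = φ(2)·φ(41) = 1·40 = 40 = 2^3 · 5.
(Z/82Z)^× is cyclic (|G| = 40); a cyclic group of order m has exactly φ(d) elements of each order d | m, and none otherwise.
37 does not divide 40, so no element of (Z/82Z)^× has order 37.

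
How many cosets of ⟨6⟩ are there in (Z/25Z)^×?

4

Since 6 ∈ (Z/25Z)^×, its order divides φ(25) = φ(5^2) = 5·(5−1) = 20 = 2^2 · 5.
Divisors of 20: 1, 2, 4, 5, 10, 20.
Compute 6^d (mod 25) for the divisors d until we hit 1:
6^1 ≡ 6 (mod 25)
6^2 ≡ 11 (mod 25)
6^4 ≡ 21 (mod 25)
6^5 ≡ 1 (mod 25) ✓
The order of 6 is 5, so the subgroup it generates has 5 elements.
The index is φ(25) / ord(6) = 20 / 5 = 4.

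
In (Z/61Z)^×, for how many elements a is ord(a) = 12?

4

φ(61) = 61 − 1 = 60 = 2^2 · 3 · 5.
In a cyclic group of order 60, there are φ(d) elements of order d for each divisor d of 60, and zero for non-divisors.
12 = 2^2 · 3 divides 60, and φ(12) = 4.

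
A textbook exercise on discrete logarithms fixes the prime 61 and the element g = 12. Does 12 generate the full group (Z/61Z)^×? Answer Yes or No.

φ(61) = 61 − 1 = 60 = 2^2 · 3 · 5.
Test 12^(60/q) mod 61 for each prime factor q of 60:
12^30 ≡ 1 (mod 61)  [q = 2: ≡ 1 ✗]
12^20 ≡ 13 (mod 61)  [q = 3: ≢ 1 ✓]
12^12 ≡ 58 (mod 61)  [q = 5: ≢ 1 ✓]
The check at q = 2 fails, so 12 generates a proper subgroup.

No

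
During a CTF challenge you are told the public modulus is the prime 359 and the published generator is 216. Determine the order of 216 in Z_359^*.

ord(216) | φ(359) = 359 − 1 = 358 = 2 · 179.
Divisors of 358: 1, 2, 179, 358.
Test each divisor d:
216^1 ≡ 216 (mod 359)
216^2 ≡ 345 (mod 359)
216^179 ≡ 1 (mod 359) ✓
Hence ord(216) = 179.

179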